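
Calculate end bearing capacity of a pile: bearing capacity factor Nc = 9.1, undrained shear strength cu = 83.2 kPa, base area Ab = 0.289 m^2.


Result: 218.81 kN

Derivation:
Using Qb = Nc * cu * Ab
Qb = 9.1 * 83.2 * 0.289
Qb = 218.81 kN


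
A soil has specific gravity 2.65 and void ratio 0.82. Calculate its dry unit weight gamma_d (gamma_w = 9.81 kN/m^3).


Using gamma_d = Gs * gamma_w / (1 + e)
gamma_d = 2.65 * 9.81 / (1 + 0.82)
gamma_d = 2.65 * 9.81 / 1.82
gamma_d = 14.284 kN/m^3


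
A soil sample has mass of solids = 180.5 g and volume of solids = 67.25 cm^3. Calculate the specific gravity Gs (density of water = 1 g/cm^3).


Result: 2.684

Derivation:
Using Gs = m_s / (V_s * rho_w)
Since rho_w = 1 g/cm^3:
Gs = 180.5 / 67.25
Gs = 2.684


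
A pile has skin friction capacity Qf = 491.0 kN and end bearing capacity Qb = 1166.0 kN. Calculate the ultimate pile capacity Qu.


Result: 1657.0 kN

Derivation:
Using Qu = Qf + Qb
Qu = 491.0 + 1166.0
Qu = 1657.0 kN


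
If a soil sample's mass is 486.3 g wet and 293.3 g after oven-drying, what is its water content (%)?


Using w = (m_wet - m_dry) / m_dry * 100
m_wet - m_dry = 486.3 - 293.3 = 193.0 g
w = 193.0 / 293.3 * 100
w = 65.8 %


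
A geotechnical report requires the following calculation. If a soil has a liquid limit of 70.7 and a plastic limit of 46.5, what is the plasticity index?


Result: 24.2

Derivation:
Using PI = LL - PL
PI = 70.7 - 46.5
PI = 24.2


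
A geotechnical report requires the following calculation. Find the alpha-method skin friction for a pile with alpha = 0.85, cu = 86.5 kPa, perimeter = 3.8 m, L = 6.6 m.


Result: 1844.01 kN

Derivation:
Using Qs = alpha * cu * perimeter * L
Qs = 0.85 * 86.5 * 3.8 * 6.6
Qs = 1844.01 kN


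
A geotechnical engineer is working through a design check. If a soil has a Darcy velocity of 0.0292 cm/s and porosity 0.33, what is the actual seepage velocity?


Using v_s = v_d / n
v_s = 0.0292 / 0.33
v_s = 0.08848 cm/s


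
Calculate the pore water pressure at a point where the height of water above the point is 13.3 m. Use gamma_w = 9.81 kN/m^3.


Result: 130.47 kPa

Derivation:
Using u = gamma_w * h_w
u = 9.81 * 13.3
u = 130.47 kPa


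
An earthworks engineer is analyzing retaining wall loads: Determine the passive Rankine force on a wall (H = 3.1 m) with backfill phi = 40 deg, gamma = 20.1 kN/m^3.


Result: 444.17 kN/m

Derivation:
Compute passive earth pressure coefficient:
Kp = tan^2(45 + phi/2) = tan^2(65.0) = 4.59891
Compute passive force:
Pp = 0.5 * Kp * gamma * H^2
Pp = 0.5 * 4.59891 * 20.1 * 3.1^2
Pp = 444.17 kN/m


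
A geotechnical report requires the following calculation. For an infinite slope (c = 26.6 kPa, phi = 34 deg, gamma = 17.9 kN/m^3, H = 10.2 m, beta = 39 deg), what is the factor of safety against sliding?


Result: 1.131

Derivation:
Using Fs = c / (gamma*H*sin(beta)*cos(beta)) + tan(phi)/tan(beta)
Cohesion contribution = 26.6 / (17.9*10.2*sin(39)*cos(39))
Cohesion contribution = 0.297889
Friction contribution = tan(34)/tan(39) = 0.832949
Fs = 0.297889 + 0.832949
Fs = 1.131


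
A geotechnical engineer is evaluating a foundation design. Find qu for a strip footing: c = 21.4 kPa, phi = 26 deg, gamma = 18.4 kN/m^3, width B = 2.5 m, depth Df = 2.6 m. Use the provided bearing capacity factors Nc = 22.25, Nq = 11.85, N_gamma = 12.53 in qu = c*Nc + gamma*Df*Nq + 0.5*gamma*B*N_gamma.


Compute qu = c*Nc + gamma*Df*Nq + 0.5*gamma*B*N_gamma
Term 1: 21.4 * 22.25 = 476.15
Term 2: 18.4 * 2.6 * 11.85 = 566.904
Term 3: 0.5 * 18.4 * 2.5 * 12.53 = 288.19
qu = 476.15 + 566.904 + 288.19
qu = 1331.24 kPa


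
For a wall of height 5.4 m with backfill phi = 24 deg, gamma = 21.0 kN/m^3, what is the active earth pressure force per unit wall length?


Compute active earth pressure coefficient:
Ka = tan^2(45 - phi/2) = tan^2(33.0) = 0.42173
Compute active force:
Pa = 0.5 * Ka * gamma * H^2
Pa = 0.5 * 0.42173 * 21.0 * 5.4^2
Pa = 129.13 kN/m


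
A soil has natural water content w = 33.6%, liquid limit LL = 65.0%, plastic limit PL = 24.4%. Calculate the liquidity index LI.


First compute the plasticity index:
PI = LL - PL = 65.0 - 24.4 = 40.6
Then compute the liquidity index:
LI = (w - PL) / PI
LI = (33.6 - 24.4) / 40.6
LI = 0.227


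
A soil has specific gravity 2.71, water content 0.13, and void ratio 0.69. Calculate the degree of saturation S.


Using S = Gs * w / e
S = 2.71 * 0.13 / 0.69
S = 0.5106


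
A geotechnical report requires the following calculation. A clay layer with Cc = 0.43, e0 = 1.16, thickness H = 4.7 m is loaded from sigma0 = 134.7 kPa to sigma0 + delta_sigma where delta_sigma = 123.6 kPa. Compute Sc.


Result: 0.2646 m

Derivation:
Using Sc = Cc * H / (1 + e0) * log10((sigma0 + delta_sigma) / sigma0)
Stress ratio = (134.7 + 123.6) / 134.7 = 1.91759
log10(1.91759) = 0.282757
Cc * H / (1 + e0) = 0.43 * 4.7 / (1 + 1.16) = 0.935648
Sc = 0.935648 * 0.282757
Sc = 0.2646 m


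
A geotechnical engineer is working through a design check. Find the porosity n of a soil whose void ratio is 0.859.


Result: 0.4621

Derivation:
Using the relation n = e / (1 + e)
n = 0.859 / (1 + 0.859)
n = 0.859 / 1.859
n = 0.4621


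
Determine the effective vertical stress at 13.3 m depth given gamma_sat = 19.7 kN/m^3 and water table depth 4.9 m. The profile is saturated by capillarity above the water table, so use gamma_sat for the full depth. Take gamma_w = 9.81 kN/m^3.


Result: 179.61 kPa

Derivation:
Total stress = gamma_sat * depth
sigma = 19.7 * 13.3 = 262.01 kPa
Pore water pressure u = gamma_w * (depth - d_wt)
u = 9.81 * (13.3 - 4.9) = 82.404 kPa
Effective stress = sigma - u
sigma' = 262.01 - 82.404 = 179.61 kPa


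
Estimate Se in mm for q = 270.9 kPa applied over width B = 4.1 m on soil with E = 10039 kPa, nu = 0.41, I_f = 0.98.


Using Se = q * B * (1 - nu^2) * I_f / E
1 - nu^2 = 1 - 0.41^2 = 0.8319
Se = 270.9 * 4.1 * 0.8319 * 0.98 / 10039
Se = 0.090199 m
Convert to mm: Se = 0.090199 * 1000 = 90.199 mm


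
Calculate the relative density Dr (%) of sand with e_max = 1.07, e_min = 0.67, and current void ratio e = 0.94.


Using Dr = (e_max - e) / (e_max - e_min) * 100
e_max - e = 1.07 - 0.94 = 0.13
e_max - e_min = 1.07 - 0.67 = 0.4
Dr = 0.13 / 0.4 * 100
Dr = 32.5 %


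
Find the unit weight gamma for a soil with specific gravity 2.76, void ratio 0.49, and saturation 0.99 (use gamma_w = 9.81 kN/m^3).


Using gamma = gamma_w * (Gs + S*e) / (1 + e)
Numerator: Gs + S*e = 2.76 + 0.99*0.49 = 3.2451
Denominator: 1 + e = 1 + 0.49 = 1.49
gamma = 9.81 * 3.2451 / 1.49
gamma = 21.365 kN/m^3


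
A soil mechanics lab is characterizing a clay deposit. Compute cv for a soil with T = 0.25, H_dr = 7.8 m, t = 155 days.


Using cv = T * H_dr^2 / t
H_dr^2 = 7.8^2 = 60.84
cv = 0.25 * 60.84 / 155
cv = 0.09813 m^2/day


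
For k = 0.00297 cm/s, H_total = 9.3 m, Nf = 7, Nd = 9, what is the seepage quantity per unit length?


Convert k to m/s for unit consistency with H:
k = 0.00297 cm/s = 0.00297 / 100 m/s = 2.97e-05 m/s
Using q = k * H * Nf / Nd
Nf / Nd = 7 / 9 = 0.7778
q = 2.97e-05 * 9.3 * 0.7778
q = 0.0002148 m^3/s per m


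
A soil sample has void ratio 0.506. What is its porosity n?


Using the relation n = e / (1 + e)
n = 0.506 / (1 + 0.506)
n = 0.506 / 1.506
n = 0.336


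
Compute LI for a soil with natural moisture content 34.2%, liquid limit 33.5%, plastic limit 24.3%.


Result: 1.076

Derivation:
First compute the plasticity index:
PI = LL - PL = 33.5 - 24.3 = 9.2
Then compute the liquidity index:
LI = (w - PL) / PI
LI = (34.2 - 24.3) / 9.2
LI = 1.076


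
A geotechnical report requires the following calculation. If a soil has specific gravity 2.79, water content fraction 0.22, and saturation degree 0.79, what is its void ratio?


Result: 0.777

Derivation:
Using the relation e = Gs * w / S
e = 2.79 * 0.22 / 0.79
e = 0.777


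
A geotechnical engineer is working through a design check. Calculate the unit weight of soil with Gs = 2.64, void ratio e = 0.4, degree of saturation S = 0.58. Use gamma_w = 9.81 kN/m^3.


Using gamma = gamma_w * (Gs + S*e) / (1 + e)
Numerator: Gs + S*e = 2.64 + 0.58*0.4 = 2.872
Denominator: 1 + e = 1 + 0.4 = 1.4
gamma = 9.81 * 2.872 / 1.4
gamma = 20.125 kN/m^3


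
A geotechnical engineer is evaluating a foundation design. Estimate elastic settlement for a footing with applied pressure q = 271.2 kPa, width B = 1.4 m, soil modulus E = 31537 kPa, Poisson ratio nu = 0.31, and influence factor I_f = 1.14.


Using Se = q * B * (1 - nu^2) * I_f / E
1 - nu^2 = 1 - 0.31^2 = 0.9039
Se = 271.2 * 1.4 * 0.9039 * 1.14 / 31537
Se = 0.012406 m
Convert to mm: Se = 0.012406 * 1000 = 12.406 mm


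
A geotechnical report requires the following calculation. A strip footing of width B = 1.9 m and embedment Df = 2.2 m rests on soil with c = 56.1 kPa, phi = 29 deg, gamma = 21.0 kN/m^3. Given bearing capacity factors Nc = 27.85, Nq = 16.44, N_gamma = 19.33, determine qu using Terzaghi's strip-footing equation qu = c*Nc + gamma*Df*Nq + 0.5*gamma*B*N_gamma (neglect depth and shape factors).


Compute qu = c*Nc + gamma*Df*Nq + 0.5*gamma*B*N_gamma
Term 1: 56.1 * 27.85 = 1562.385
Term 2: 21.0 * 2.2 * 16.44 = 759.528
Term 3: 0.5 * 21.0 * 1.9 * 19.33 = 385.6335
qu = 1562.385 + 759.528 + 385.6335
qu = 2707.55 kPa


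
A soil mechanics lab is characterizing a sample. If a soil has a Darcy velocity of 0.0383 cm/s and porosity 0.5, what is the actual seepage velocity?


Using v_s = v_d / n
v_s = 0.0383 / 0.5
v_s = 0.0766 cm/s


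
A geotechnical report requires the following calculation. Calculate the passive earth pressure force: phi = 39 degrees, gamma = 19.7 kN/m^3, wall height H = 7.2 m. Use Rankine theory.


Result: 2244.45 kN/m

Derivation:
Compute passive earth pressure coefficient:
Kp = tan^2(45 + phi/2) = tan^2(64.5) = 4.395495
Compute passive force:
Pp = 0.5 * Kp * gamma * H^2
Pp = 0.5 * 4.395495 * 19.7 * 7.2^2
Pp = 2244.45 kN/m


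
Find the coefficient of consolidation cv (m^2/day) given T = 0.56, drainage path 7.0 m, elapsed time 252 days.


Using cv = T * H_dr^2 / t
H_dr^2 = 7.0^2 = 49.0
cv = 0.56 * 49.0 / 252
cv = 0.10889 m^2/day


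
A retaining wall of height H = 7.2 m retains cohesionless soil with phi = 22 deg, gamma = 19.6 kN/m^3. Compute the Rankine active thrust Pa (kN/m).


Compute active earth pressure coefficient:
Ka = tan^2(45 - phi/2) = tan^2(34.0) = 0.454962
Compute active force:
Pa = 0.5 * Ka * gamma * H^2
Pa = 0.5 * 0.454962 * 19.6 * 7.2^2
Pa = 231.14 kN/m


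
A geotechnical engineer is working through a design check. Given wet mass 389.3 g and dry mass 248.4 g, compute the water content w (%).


Result: 56.72 %

Derivation:
Using w = (m_wet - m_dry) / m_dry * 100
m_wet - m_dry = 389.3 - 248.4 = 140.9 g
w = 140.9 / 248.4 * 100
w = 56.72 %


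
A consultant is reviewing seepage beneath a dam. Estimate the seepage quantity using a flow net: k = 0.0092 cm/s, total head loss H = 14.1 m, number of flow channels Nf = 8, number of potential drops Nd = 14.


Result: 0.0007413 m^3/s per m

Derivation:
Convert k to m/s for unit consistency with H:
k = 0.0092 cm/s = 0.0092 / 100 m/s = 9.2e-05 m/s
Using q = k * H * Nf / Nd
Nf / Nd = 8 / 14 = 0.5714
q = 9.2e-05 * 14.1 * 0.5714
q = 0.0007413 m^3/s per m


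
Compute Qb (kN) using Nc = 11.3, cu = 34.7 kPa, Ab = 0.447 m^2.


Using Qb = Nc * cu * Ab
Qb = 11.3 * 34.7 * 0.447
Qb = 175.27 kN


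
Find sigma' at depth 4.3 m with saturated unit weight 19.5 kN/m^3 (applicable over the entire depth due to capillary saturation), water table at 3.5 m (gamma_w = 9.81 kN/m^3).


Result: 76.0 kPa

Derivation:
Total stress = gamma_sat * depth
sigma = 19.5 * 4.3 = 83.85 kPa
Pore water pressure u = gamma_w * (depth - d_wt)
u = 9.81 * (4.3 - 3.5) = 7.848 kPa
Effective stress = sigma - u
sigma' = 83.85 - 7.848 = 76.0 kPa


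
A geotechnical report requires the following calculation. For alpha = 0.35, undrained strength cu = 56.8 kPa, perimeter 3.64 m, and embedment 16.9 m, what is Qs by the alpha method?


Using Qs = alpha * cu * perimeter * L
Qs = 0.35 * 56.8 * 3.64 * 16.9
Qs = 1222.94 kN


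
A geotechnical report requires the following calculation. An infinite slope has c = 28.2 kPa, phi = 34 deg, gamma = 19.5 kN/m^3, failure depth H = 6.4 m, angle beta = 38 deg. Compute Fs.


Using Fs = c / (gamma*H*sin(beta)*cos(beta)) + tan(phi)/tan(beta)
Cohesion contribution = 28.2 / (19.5*6.4*sin(38)*cos(38))
Cohesion contribution = 0.465758
Friction contribution = tan(34)/tan(38) = 0.863332
Fs = 0.465758 + 0.863332
Fs = 1.329


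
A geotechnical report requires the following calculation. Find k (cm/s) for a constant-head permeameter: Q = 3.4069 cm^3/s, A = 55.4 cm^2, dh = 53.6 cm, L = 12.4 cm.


Compute hydraulic gradient:
i = dh / L = 53.6 / 12.4 = 4.32258
Then apply Darcy's law:
k = Q / (A * i)
k = 3.4069 / (55.4 * 4.32258)
k = 3.4069 / 239.471
k = 0.014227 cm/s


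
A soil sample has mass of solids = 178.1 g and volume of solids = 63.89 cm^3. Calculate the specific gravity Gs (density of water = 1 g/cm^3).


Using Gs = m_s / (V_s * rho_w)
Since rho_w = 1 g/cm^3:
Gs = 178.1 / 63.89
Gs = 2.788


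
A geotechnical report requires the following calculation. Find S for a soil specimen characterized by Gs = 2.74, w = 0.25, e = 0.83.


Result: 0.8253

Derivation:
Using S = Gs * w / e
S = 2.74 * 0.25 / 0.83
S = 0.8253


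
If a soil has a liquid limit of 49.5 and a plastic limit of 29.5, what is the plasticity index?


Using PI = LL - PL
PI = 49.5 - 29.5
PI = 20.0


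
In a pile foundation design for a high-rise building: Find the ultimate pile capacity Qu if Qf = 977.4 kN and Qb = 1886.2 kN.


Using Qu = Qf + Qb
Qu = 977.4 + 1886.2
Qu = 2863.6 kN


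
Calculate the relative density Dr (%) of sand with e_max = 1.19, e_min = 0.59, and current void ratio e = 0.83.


Using Dr = (e_max - e) / (e_max - e_min) * 100
e_max - e = 1.19 - 0.83 = 0.36
e_max - e_min = 1.19 - 0.59 = 0.6
Dr = 0.36 / 0.6 * 100
Dr = 60.0 %


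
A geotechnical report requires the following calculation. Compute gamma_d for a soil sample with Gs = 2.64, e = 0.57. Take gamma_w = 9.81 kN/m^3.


Result: 16.496 kN/m^3

Derivation:
Using gamma_d = Gs * gamma_w / (1 + e)
gamma_d = 2.64 * 9.81 / (1 + 0.57)
gamma_d = 2.64 * 9.81 / 1.57
gamma_d = 16.496 kN/m^3


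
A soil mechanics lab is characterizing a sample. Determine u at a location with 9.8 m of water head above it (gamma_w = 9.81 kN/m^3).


Using u = gamma_w * h_w
u = 9.81 * 9.8
u = 96.14 kPa


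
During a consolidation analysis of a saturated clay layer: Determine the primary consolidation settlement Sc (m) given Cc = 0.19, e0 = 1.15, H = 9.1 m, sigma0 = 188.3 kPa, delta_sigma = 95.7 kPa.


Using Sc = Cc * H / (1 + e0) * log10((sigma0 + delta_sigma) / sigma0)
Stress ratio = (188.3 + 95.7) / 188.3 = 1.50823
log10(1.50823) = 0.178468
Cc * H / (1 + e0) = 0.19 * 9.1 / (1 + 1.15) = 0.804186
Sc = 0.804186 * 0.178468
Sc = 0.1435 m


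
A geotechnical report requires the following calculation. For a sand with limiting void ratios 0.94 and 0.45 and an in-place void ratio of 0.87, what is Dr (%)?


Using Dr = (e_max - e) / (e_max - e_min) * 100
e_max - e = 0.94 - 0.87 = 0.07
e_max - e_min = 0.94 - 0.45 = 0.49
Dr = 0.07 / 0.49 * 100
Dr = 14.29 %


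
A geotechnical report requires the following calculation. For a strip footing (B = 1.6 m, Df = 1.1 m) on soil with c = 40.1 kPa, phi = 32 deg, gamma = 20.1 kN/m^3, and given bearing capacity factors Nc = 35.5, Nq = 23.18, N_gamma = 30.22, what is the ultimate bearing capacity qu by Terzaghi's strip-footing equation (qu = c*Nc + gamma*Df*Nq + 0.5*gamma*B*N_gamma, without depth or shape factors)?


Compute qu = c*Nc + gamma*Df*Nq + 0.5*gamma*B*N_gamma
Term 1: 40.1 * 35.5 = 1423.55
Term 2: 20.1 * 1.1 * 23.18 = 512.5098
Term 3: 0.5 * 20.1 * 1.6 * 30.22 = 485.9376
qu = 1423.55 + 512.5098 + 485.9376
qu = 2422.0 kPa


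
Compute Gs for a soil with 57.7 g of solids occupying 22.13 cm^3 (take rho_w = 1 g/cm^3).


Using Gs = m_s / (V_s * rho_w)
Since rho_w = 1 g/cm^3:
Gs = 57.7 / 22.13
Gs = 2.607


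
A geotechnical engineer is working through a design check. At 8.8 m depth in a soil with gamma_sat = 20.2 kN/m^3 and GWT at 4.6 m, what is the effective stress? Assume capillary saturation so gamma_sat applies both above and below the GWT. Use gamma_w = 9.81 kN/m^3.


Result: 136.56 kPa

Derivation:
Total stress = gamma_sat * depth
sigma = 20.2 * 8.8 = 177.76 kPa
Pore water pressure u = gamma_w * (depth - d_wt)
u = 9.81 * (8.8 - 4.6) = 41.202 kPa
Effective stress = sigma - u
sigma' = 177.76 - 41.202 = 136.56 kPa


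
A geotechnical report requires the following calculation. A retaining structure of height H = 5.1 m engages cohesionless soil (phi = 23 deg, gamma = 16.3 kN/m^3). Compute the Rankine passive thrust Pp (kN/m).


Result: 483.87 kN/m

Derivation:
Compute passive earth pressure coefficient:
Kp = tan^2(45 + phi/2) = tan^2(56.5) = 2.282623
Compute passive force:
Pp = 0.5 * Kp * gamma * H^2
Pp = 0.5 * 2.282623 * 16.3 * 5.1^2
Pp = 483.87 kN/m


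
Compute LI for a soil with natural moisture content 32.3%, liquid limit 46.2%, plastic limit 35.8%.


First compute the plasticity index:
PI = LL - PL = 46.2 - 35.8 = 10.4
Then compute the liquidity index:
LI = (w - PL) / PI
LI = (32.3 - 35.8) / 10.4
LI = -0.337


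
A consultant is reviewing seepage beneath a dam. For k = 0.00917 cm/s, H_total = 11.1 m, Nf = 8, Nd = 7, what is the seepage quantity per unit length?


Result: 0.001163 m^3/s per m

Derivation:
Convert k to m/s for unit consistency with H:
k = 0.00917 cm/s = 0.00917 / 100 m/s = 9.17e-05 m/s
Using q = k * H * Nf / Nd
Nf / Nd = 8 / 7 = 1.1429
q = 9.17e-05 * 11.1 * 1.1429
q = 0.001163 m^3/s per m


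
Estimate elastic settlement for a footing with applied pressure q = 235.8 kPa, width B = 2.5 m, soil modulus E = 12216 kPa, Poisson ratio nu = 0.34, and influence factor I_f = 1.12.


Using Se = q * B * (1 - nu^2) * I_f / E
1 - nu^2 = 1 - 0.34^2 = 0.8844
Se = 235.8 * 2.5 * 0.8844 * 1.12 / 12216
Se = 0.047799 m
Convert to mm: Se = 0.047799 * 1000 = 47.799 mm


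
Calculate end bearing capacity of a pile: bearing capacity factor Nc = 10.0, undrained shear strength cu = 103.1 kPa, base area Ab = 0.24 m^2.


Using Qb = Nc * cu * Ab
Qb = 10.0 * 103.1 * 0.24
Qb = 247.44 kN


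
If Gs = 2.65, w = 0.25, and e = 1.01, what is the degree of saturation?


Using S = Gs * w / e
S = 2.65 * 0.25 / 1.01
S = 0.6559


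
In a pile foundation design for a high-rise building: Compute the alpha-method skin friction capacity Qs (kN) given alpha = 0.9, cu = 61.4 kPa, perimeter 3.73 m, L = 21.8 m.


Using Qs = alpha * cu * perimeter * L
Qs = 0.9 * 61.4 * 3.73 * 21.8
Qs = 4493.41 kN


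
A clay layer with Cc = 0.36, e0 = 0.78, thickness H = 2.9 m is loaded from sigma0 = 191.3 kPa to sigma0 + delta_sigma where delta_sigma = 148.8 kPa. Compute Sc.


Result: 0.1466 m

Derivation:
Using Sc = Cc * H / (1 + e0) * log10((sigma0 + delta_sigma) / sigma0)
Stress ratio = (191.3 + 148.8) / 191.3 = 1.77784
log10(1.77784) = 0.249892
Cc * H / (1 + e0) = 0.36 * 2.9 / (1 + 0.78) = 0.586517
Sc = 0.586517 * 0.249892
Sc = 0.1466 m


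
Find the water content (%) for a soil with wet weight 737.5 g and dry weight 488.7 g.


Result: 50.91 %

Derivation:
Using w = (m_wet - m_dry) / m_dry * 100
m_wet - m_dry = 737.5 - 488.7 = 248.8 g
w = 248.8 / 488.7 * 100
w = 50.91 %


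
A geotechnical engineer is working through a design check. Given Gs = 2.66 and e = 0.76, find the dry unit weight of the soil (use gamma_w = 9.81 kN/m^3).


Using gamma_d = Gs * gamma_w / (1 + e)
gamma_d = 2.66 * 9.81 / (1 + 0.76)
gamma_d = 2.66 * 9.81 / 1.76
gamma_d = 14.826 kN/m^3


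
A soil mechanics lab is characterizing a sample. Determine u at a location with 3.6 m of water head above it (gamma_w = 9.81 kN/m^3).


Using u = gamma_w * h_w
u = 9.81 * 3.6
u = 35.32 kPa


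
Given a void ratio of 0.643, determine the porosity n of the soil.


Using the relation n = e / (1 + e)
n = 0.643 / (1 + 0.643)
n = 0.643 / 1.643
n = 0.3914


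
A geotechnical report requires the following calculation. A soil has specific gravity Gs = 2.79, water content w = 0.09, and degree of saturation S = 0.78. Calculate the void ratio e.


Result: 0.3219

Derivation:
Using the relation e = Gs * w / S
e = 2.79 * 0.09 / 0.78
e = 0.3219


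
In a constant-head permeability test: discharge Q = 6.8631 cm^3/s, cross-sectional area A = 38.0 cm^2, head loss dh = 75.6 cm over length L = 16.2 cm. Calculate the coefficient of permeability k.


Result: 0.038702 cm/s

Derivation:
Compute hydraulic gradient:
i = dh / L = 75.6 / 16.2 = 4.66667
Then apply Darcy's law:
k = Q / (A * i)
k = 6.8631 / (38.0 * 4.66667)
k = 6.8631 / 177.333
k = 0.038702 cm/s


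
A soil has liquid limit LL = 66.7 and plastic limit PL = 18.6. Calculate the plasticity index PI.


Result: 48.1

Derivation:
Using PI = LL - PL
PI = 66.7 - 18.6
PI = 48.1


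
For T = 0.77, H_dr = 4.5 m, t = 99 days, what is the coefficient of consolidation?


Using cv = T * H_dr^2 / t
H_dr^2 = 4.5^2 = 20.25
cv = 0.77 * 20.25 / 99
cv = 0.1575 m^2/day


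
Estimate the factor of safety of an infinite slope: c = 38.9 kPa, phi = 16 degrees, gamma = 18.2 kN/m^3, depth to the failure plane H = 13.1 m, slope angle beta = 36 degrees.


Result: 0.738

Derivation:
Using Fs = c / (gamma*H*sin(beta)*cos(beta)) + tan(phi)/tan(beta)
Cohesion contribution = 38.9 / (18.2*13.1*sin(36)*cos(36))
Cohesion contribution = 0.343108
Friction contribution = tan(16)/tan(36) = 0.394671
Fs = 0.343108 + 0.394671
Fs = 0.738


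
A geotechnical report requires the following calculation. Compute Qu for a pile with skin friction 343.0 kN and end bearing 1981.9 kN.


Using Qu = Qf + Qb
Qu = 343.0 + 1981.9
Qu = 2324.9 kN


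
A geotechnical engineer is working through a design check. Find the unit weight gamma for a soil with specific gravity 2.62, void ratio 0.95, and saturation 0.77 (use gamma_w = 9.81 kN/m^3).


Using gamma = gamma_w * (Gs + S*e) / (1 + e)
Numerator: Gs + S*e = 2.62 + 0.77*0.95 = 3.3515
Denominator: 1 + e = 1 + 0.95 = 1.95
gamma = 9.81 * 3.3515 / 1.95
gamma = 16.861 kN/m^3


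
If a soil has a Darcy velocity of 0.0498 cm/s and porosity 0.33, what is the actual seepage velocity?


Using v_s = v_d / n
v_s = 0.0498 / 0.33
v_s = 0.15091 cm/s


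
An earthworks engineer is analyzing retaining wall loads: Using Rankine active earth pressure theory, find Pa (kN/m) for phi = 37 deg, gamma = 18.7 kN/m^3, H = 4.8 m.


Result: 53.55 kN/m

Derivation:
Compute active earth pressure coefficient:
Ka = tan^2(45 - phi/2) = tan^2(26.5) = 0.248584
Compute active force:
Pa = 0.5 * Ka * gamma * H^2
Pa = 0.5 * 0.248584 * 18.7 * 4.8^2
Pa = 53.55 kN/m


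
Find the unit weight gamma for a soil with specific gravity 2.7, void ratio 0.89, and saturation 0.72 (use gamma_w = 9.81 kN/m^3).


Using gamma = gamma_w * (Gs + S*e) / (1 + e)
Numerator: Gs + S*e = 2.7 + 0.72*0.89 = 3.3408
Denominator: 1 + e = 1 + 0.89 = 1.89
gamma = 9.81 * 3.3408 / 1.89
gamma = 17.34 kN/m^3


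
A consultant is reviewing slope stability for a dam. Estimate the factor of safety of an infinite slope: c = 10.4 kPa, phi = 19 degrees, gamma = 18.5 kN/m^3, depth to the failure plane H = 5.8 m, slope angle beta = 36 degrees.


Using Fs = c / (gamma*H*sin(beta)*cos(beta)) + tan(phi)/tan(beta)
Cohesion contribution = 10.4 / (18.5*5.8*sin(36)*cos(36))
Cohesion contribution = 0.203825
Friction contribution = tan(19)/tan(36) = 0.473926
Fs = 0.203825 + 0.473926
Fs = 0.678


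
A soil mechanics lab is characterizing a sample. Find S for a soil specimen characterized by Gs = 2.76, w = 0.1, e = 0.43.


Using S = Gs * w / e
S = 2.76 * 0.1 / 0.43
S = 0.6419


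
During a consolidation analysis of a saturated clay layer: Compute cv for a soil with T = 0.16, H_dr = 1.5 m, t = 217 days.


Using cv = T * H_dr^2 / t
H_dr^2 = 1.5^2 = 2.25
cv = 0.16 * 2.25 / 217
cv = 0.00166 m^2/day


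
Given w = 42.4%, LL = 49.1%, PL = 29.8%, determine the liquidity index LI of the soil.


First compute the plasticity index:
PI = LL - PL = 49.1 - 29.8 = 19.3
Then compute the liquidity index:
LI = (w - PL) / PI
LI = (42.4 - 29.8) / 19.3
LI = 0.653


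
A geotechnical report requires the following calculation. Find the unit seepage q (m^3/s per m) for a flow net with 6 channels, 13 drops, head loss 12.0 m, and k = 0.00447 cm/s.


Convert k to m/s for unit consistency with H:
k = 0.00447 cm/s = 0.00447 / 100 m/s = 4.47e-05 m/s
Using q = k * H * Nf / Nd
Nf / Nd = 6 / 13 = 0.4615
q = 4.47e-05 * 12.0 * 0.4615
q = 0.0002476 m^3/s per m


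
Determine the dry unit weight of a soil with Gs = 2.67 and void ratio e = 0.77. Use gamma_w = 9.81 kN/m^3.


Result: 14.798 kN/m^3

Derivation:
Using gamma_d = Gs * gamma_w / (1 + e)
gamma_d = 2.67 * 9.81 / (1 + 0.77)
gamma_d = 2.67 * 9.81 / 1.77
gamma_d = 14.798 kN/m^3


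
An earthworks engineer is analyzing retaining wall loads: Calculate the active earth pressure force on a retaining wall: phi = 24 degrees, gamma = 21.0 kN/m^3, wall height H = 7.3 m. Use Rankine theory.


Compute active earth pressure coefficient:
Ka = tan^2(45 - phi/2) = tan^2(33.0) = 0.42173
Compute active force:
Pa = 0.5 * Ka * gamma * H^2
Pa = 0.5 * 0.42173 * 21.0 * 7.3^2
Pa = 235.98 kN/m


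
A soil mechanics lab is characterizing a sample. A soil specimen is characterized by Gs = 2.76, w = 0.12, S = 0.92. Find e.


Using the relation e = Gs * w / S
e = 2.76 * 0.12 / 0.92
e = 0.36


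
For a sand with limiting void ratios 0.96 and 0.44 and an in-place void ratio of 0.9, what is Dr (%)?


Using Dr = (e_max - e) / (e_max - e_min) * 100
e_max - e = 0.96 - 0.9 = 0.06
e_max - e_min = 0.96 - 0.44 = 0.52
Dr = 0.06 / 0.52 * 100
Dr = 11.54 %


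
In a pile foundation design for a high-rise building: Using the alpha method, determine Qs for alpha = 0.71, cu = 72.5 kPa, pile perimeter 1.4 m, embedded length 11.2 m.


Using Qs = alpha * cu * perimeter * L
Qs = 0.71 * 72.5 * 1.4 * 11.2
Qs = 807.13 kN


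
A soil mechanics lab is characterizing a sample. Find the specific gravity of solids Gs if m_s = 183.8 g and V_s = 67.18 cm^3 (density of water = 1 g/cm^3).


Result: 2.736

Derivation:
Using Gs = m_s / (V_s * rho_w)
Since rho_w = 1 g/cm^3:
Gs = 183.8 / 67.18
Gs = 2.736


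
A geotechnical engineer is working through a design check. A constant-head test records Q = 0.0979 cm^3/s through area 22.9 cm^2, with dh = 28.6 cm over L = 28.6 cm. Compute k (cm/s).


Compute hydraulic gradient:
i = dh / L = 28.6 / 28.6 = 1
Then apply Darcy's law:
k = Q / (A * i)
k = 0.0979 / (22.9 * 1)
k = 0.0979 / 22.9
k = 0.004275 cm/s


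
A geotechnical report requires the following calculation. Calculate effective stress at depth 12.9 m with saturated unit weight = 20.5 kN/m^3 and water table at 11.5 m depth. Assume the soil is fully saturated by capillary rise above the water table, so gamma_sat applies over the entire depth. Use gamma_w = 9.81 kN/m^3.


Result: 250.72 kPa

Derivation:
Total stress = gamma_sat * depth
sigma = 20.5 * 12.9 = 264.45 kPa
Pore water pressure u = gamma_w * (depth - d_wt)
u = 9.81 * (12.9 - 11.5) = 13.734 kPa
Effective stress = sigma - u
sigma' = 264.45 - 13.734 = 250.72 kPa


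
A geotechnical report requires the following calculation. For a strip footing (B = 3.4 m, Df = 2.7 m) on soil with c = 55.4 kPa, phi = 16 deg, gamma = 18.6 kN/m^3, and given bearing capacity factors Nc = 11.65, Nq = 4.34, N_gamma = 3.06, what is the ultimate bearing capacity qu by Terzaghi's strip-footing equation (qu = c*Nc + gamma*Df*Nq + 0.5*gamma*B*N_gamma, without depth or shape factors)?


Result: 960.12 kPa

Derivation:
Compute qu = c*Nc + gamma*Df*Nq + 0.5*gamma*B*N_gamma
Term 1: 55.4 * 11.65 = 645.41
Term 2: 18.6 * 2.7 * 4.34 = 217.9548
Term 3: 0.5 * 18.6 * 3.4 * 3.06 = 96.7572
qu = 645.41 + 217.9548 + 96.7572
qu = 960.12 kPa


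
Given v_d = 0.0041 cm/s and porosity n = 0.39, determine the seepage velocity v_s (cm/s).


Using v_s = v_d / n
v_s = 0.0041 / 0.39
v_s = 0.01051 cm/s


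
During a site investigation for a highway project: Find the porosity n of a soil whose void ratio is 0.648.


Using the relation n = e / (1 + e)
n = 0.648 / (1 + 0.648)
n = 0.648 / 1.648
n = 0.3932


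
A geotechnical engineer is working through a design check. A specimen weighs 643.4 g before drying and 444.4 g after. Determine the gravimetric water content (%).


Using w = (m_wet - m_dry) / m_dry * 100
m_wet - m_dry = 643.4 - 444.4 = 199.0 g
w = 199.0 / 444.4 * 100
w = 44.78 %


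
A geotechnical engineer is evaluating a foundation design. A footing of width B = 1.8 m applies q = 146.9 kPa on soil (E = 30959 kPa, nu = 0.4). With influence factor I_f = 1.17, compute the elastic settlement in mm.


Result: 8.394 mm

Derivation:
Using Se = q * B * (1 - nu^2) * I_f / E
1 - nu^2 = 1 - 0.4^2 = 0.84
Se = 146.9 * 1.8 * 0.84 * 1.17 / 30959
Se = 0.008394 m
Convert to mm: Se = 0.008394 * 1000 = 8.394 mm


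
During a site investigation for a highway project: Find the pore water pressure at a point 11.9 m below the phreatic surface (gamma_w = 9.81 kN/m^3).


Result: 116.74 kPa

Derivation:
Using u = gamma_w * h_w
u = 9.81 * 11.9
u = 116.74 kPa


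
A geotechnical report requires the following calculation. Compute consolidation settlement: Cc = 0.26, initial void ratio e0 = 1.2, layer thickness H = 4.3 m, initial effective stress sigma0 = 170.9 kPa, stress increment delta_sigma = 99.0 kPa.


Using Sc = Cc * H / (1 + e0) * log10((sigma0 + delta_sigma) / sigma0)
Stress ratio = (170.9 + 99.0) / 170.9 = 1.57929
log10(1.57929) = 0.198461
Cc * H / (1 + e0) = 0.26 * 4.3 / (1 + 1.2) = 0.508182
Sc = 0.508182 * 0.198461
Sc = 0.1009 m


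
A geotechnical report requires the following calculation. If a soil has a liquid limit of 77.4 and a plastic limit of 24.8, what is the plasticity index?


Using PI = LL - PL
PI = 77.4 - 24.8
PI = 52.6


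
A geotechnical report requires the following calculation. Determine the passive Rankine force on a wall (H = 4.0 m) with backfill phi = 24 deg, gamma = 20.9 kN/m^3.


Compute passive earth pressure coefficient:
Kp = tan^2(45 + phi/2) = tan^2(57.0) = 2.371184
Compute passive force:
Pp = 0.5 * Kp * gamma * H^2
Pp = 0.5 * 2.371184 * 20.9 * 4.0^2
Pp = 396.46 kN/m


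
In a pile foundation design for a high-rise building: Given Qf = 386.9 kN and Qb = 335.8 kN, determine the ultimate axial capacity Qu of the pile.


Result: 722.7 kN

Derivation:
Using Qu = Qf + Qb
Qu = 386.9 + 335.8
Qu = 722.7 kN


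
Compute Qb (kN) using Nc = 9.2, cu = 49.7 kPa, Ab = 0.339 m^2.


Using Qb = Nc * cu * Ab
Qb = 9.2 * 49.7 * 0.339
Qb = 155.0 kN


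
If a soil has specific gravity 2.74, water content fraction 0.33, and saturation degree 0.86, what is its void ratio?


Using the relation e = Gs * w / S
e = 2.74 * 0.33 / 0.86
e = 1.0514


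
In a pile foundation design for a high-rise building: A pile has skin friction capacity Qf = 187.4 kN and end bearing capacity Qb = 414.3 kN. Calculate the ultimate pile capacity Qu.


Result: 601.7 kN

Derivation:
Using Qu = Qf + Qb
Qu = 187.4 + 414.3
Qu = 601.7 kN


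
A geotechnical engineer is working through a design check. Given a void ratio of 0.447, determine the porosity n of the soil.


Using the relation n = e / (1 + e)
n = 0.447 / (1 + 0.447)
n = 0.447 / 1.447
n = 0.3089


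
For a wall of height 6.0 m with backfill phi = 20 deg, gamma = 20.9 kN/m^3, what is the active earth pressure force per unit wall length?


Compute active earth pressure coefficient:
Ka = tan^2(45 - phi/2) = tan^2(35.0) = 0.490291
Compute active force:
Pa = 0.5 * Ka * gamma * H^2
Pa = 0.5 * 0.490291 * 20.9 * 6.0^2
Pa = 184.45 kN/m


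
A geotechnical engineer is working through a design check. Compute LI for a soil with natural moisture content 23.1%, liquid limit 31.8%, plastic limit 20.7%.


First compute the plasticity index:
PI = LL - PL = 31.8 - 20.7 = 11.1
Then compute the liquidity index:
LI = (w - PL) / PI
LI = (23.1 - 20.7) / 11.1
LI = 0.216


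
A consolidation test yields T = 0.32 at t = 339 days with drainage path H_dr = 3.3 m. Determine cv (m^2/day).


Using cv = T * H_dr^2 / t
H_dr^2 = 3.3^2 = 10.89
cv = 0.32 * 10.89 / 339
cv = 0.01028 m^2/day


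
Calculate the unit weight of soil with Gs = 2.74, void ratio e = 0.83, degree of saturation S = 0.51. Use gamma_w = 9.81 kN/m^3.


Using gamma = gamma_w * (Gs + S*e) / (1 + e)
Numerator: Gs + S*e = 2.74 + 0.51*0.83 = 3.1633
Denominator: 1 + e = 1 + 0.83 = 1.83
gamma = 9.81 * 3.1633 / 1.83
gamma = 16.957 kN/m^3


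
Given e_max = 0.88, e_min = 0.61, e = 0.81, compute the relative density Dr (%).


Result: 25.93 %

Derivation:
Using Dr = (e_max - e) / (e_max - e_min) * 100
e_max - e = 0.88 - 0.81 = 0.07
e_max - e_min = 0.88 - 0.61 = 0.27
Dr = 0.07 / 0.27 * 100
Dr = 25.93 %


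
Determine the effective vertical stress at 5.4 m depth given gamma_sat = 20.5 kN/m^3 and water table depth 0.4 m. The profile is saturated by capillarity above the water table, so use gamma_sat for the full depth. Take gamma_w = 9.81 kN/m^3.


Total stress = gamma_sat * depth
sigma = 20.5 * 5.4 = 110.7 kPa
Pore water pressure u = gamma_w * (depth - d_wt)
u = 9.81 * (5.4 - 0.4) = 49.05 kPa
Effective stress = sigma - u
sigma' = 110.7 - 49.05 = 61.65 kPa


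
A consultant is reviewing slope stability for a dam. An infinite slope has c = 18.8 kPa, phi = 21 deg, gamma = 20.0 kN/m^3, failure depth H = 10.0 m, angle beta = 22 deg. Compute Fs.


Using Fs = c / (gamma*H*sin(beta)*cos(beta)) + tan(phi)/tan(beta)
Cohesion contribution = 18.8 / (20.0*10.0*sin(22)*cos(22))
Cohesion contribution = 0.270637
Friction contribution = tan(21)/tan(22) = 0.950097
Fs = 0.270637 + 0.950097
Fs = 1.221


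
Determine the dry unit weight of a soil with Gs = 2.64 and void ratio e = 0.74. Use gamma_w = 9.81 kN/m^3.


Using gamma_d = Gs * gamma_w / (1 + e)
gamma_d = 2.64 * 9.81 / (1 + 0.74)
gamma_d = 2.64 * 9.81 / 1.74
gamma_d = 14.884 kN/m^3


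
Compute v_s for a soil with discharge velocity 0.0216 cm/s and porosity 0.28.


Result: 0.07714 cm/s

Derivation:
Using v_s = v_d / n
v_s = 0.0216 / 0.28
v_s = 0.07714 cm/s


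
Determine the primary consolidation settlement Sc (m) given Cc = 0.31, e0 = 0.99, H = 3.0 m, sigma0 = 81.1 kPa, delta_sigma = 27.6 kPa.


Using Sc = Cc * H / (1 + e0) * log10((sigma0 + delta_sigma) / sigma0)
Stress ratio = (81.1 + 27.6) / 81.1 = 1.34032
log10(1.34032) = 0.127209
Cc * H / (1 + e0) = 0.31 * 3.0 / (1 + 0.99) = 0.467337
Sc = 0.467337 * 0.127209
Sc = 0.0594 m


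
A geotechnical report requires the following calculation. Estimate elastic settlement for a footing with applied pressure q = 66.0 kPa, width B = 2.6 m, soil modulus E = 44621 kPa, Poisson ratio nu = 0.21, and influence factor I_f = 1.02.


Using Se = q * B * (1 - nu^2) * I_f / E
1 - nu^2 = 1 - 0.21^2 = 0.9559
Se = 66.0 * 2.6 * 0.9559 * 1.02 / 44621
Se = 0.003750 m
Convert to mm: Se = 0.003750 * 1000 = 3.75 mm


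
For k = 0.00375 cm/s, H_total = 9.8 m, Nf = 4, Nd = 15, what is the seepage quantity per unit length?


Convert k to m/s for unit consistency with H:
k = 0.00375 cm/s = 0.00375 / 100 m/s = 3.75e-05 m/s
Using q = k * H * Nf / Nd
Nf / Nd = 4 / 15 = 0.2667
q = 3.75e-05 * 9.8 * 0.2667
q = 9.8e-05 m^3/s per m


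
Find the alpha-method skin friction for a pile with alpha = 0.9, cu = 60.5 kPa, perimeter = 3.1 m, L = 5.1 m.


Using Qs = alpha * cu * perimeter * L
Qs = 0.9 * 60.5 * 3.1 * 5.1
Qs = 860.85 kN


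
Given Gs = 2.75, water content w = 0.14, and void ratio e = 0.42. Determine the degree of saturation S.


Result: 0.9167

Derivation:
Using S = Gs * w / e
S = 2.75 * 0.14 / 0.42
S = 0.9167


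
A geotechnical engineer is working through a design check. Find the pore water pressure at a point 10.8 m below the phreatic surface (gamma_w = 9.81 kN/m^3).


Using u = gamma_w * h_w
u = 9.81 * 10.8
u = 105.95 kPa


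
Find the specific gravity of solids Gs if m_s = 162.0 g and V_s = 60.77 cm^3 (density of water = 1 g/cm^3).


Result: 2.666

Derivation:
Using Gs = m_s / (V_s * rho_w)
Since rho_w = 1 g/cm^3:
Gs = 162.0 / 60.77
Gs = 2.666


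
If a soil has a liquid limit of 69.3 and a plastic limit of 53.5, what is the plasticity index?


Result: 15.8

Derivation:
Using PI = LL - PL
PI = 69.3 - 53.5
PI = 15.8


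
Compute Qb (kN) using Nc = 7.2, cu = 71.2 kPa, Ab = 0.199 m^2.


Using Qb = Nc * cu * Ab
Qb = 7.2 * 71.2 * 0.199
Qb = 102.02 kN


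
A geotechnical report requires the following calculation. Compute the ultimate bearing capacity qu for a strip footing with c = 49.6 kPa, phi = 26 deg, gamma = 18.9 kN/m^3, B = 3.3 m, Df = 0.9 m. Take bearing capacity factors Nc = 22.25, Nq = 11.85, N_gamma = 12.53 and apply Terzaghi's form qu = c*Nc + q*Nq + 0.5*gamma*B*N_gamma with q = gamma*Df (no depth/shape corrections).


Compute qu = c*Nc + gamma*Df*Nq + 0.5*gamma*B*N_gamma
Term 1: 49.6 * 22.25 = 1103.6
Term 2: 18.9 * 0.9 * 11.85 = 201.5685
Term 3: 0.5 * 18.9 * 3.3 * 12.53 = 390.74805
qu = 1103.6 + 201.5685 + 390.74805
qu = 1695.92 kPa


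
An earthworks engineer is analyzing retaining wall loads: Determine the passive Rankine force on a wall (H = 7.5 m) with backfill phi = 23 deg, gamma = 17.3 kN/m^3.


Compute passive earth pressure coefficient:
Kp = tan^2(45 + phi/2) = tan^2(56.5) = 2.282623
Compute passive force:
Pp = 0.5 * Kp * gamma * H^2
Pp = 0.5 * 2.282623 * 17.3 * 7.5^2
Pp = 1110.64 kN/m


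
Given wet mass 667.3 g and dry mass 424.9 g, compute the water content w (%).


Result: 57.05 %

Derivation:
Using w = (m_wet - m_dry) / m_dry * 100
m_wet - m_dry = 667.3 - 424.9 = 242.4 g
w = 242.4 / 424.9 * 100
w = 57.05 %


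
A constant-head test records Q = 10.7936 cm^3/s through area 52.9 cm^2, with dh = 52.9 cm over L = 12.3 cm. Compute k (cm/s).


Result: 0.047442 cm/s

Derivation:
Compute hydraulic gradient:
i = dh / L = 52.9 / 12.3 = 4.30081
Then apply Darcy's law:
k = Q / (A * i)
k = 10.7936 / (52.9 * 4.30081)
k = 10.7936 / 227.513
k = 0.047442 cm/s


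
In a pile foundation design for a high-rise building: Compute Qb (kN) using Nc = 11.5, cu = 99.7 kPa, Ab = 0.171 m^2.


Result: 196.06 kN

Derivation:
Using Qb = Nc * cu * Ab
Qb = 11.5 * 99.7 * 0.171
Qb = 196.06 kN


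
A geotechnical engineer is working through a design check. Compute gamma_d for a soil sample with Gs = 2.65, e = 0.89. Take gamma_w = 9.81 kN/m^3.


Result: 13.755 kN/m^3

Derivation:
Using gamma_d = Gs * gamma_w / (1 + e)
gamma_d = 2.65 * 9.81 / (1 + 0.89)
gamma_d = 2.65 * 9.81 / 1.89
gamma_d = 13.755 kN/m^3


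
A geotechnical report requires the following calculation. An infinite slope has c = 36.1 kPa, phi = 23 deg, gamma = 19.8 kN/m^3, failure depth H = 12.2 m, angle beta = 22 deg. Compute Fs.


Using Fs = c / (gamma*H*sin(beta)*cos(beta)) + tan(phi)/tan(beta)
Cohesion contribution = 36.1 / (19.8*12.2*sin(22)*cos(22))
Cohesion contribution = 0.43027
Friction contribution = tan(23)/tan(22) = 1.05061
Fs = 0.43027 + 1.05061
Fs = 1.481


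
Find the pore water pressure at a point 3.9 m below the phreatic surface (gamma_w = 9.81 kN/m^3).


Using u = gamma_w * h_w
u = 9.81 * 3.9
u = 38.26 kPa


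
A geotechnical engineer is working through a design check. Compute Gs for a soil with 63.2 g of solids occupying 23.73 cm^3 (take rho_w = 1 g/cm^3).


Using Gs = m_s / (V_s * rho_w)
Since rho_w = 1 g/cm^3:
Gs = 63.2 / 23.73
Gs = 2.663


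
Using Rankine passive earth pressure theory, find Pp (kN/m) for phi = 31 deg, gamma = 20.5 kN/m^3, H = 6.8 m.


Compute passive earth pressure coefficient:
Kp = tan^2(45 + phi/2) = tan^2(60.5) = 3.124035
Compute passive force:
Pp = 0.5 * Kp * gamma * H^2
Pp = 0.5 * 3.124035 * 20.5 * 6.8^2
Pp = 1480.67 kN/m


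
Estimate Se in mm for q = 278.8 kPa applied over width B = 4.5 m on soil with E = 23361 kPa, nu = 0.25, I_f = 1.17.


Result: 58.908 mm

Derivation:
Using Se = q * B * (1 - nu^2) * I_f / E
1 - nu^2 = 1 - 0.25^2 = 0.9375
Se = 278.8 * 4.5 * 0.9375 * 1.17 / 23361
Se = 0.058908 m
Convert to mm: Se = 0.058908 * 1000 = 58.908 mm
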